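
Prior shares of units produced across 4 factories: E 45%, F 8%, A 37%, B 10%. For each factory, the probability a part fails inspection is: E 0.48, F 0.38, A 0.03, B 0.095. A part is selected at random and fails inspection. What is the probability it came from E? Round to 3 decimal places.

0.809

By Bayes' rule, posterior ∝ prior × likelihood:
  E: 0.45 × 0.48 = 0.216
  F: 0.08 × 0.38 = 0.0304
  A: 0.37 × 0.03 = 0.0111
  B: 0.1 × 0.095 = 0.0095
Total = 0.267.
P(E | evidence) = 0.216 / 0.267 ≈ 0.809.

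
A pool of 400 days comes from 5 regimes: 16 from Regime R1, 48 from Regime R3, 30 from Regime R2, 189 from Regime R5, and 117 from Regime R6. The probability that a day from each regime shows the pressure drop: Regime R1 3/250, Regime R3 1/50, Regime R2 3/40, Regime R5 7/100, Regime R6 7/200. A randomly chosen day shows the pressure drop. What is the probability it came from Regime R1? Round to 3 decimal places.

Compute prior × likelihood for every hypothesis:
  Regime R1: 0.04 × 0.012 = 0.00048
  Regime R3: 0.12 × 0.02 = 0.0024
  Regime R2: 0.075 × 0.075 = 0.005625
  Regime R5: 0.4725 × 0.07 = 0.033075
  Regime R6: 0.2925 × 0.035 = 0.0102375
Total = 0.0518175.
P(Regime R1 | evidence) = 0.00048 / 0.0518175 ≈ 0.009.

0.009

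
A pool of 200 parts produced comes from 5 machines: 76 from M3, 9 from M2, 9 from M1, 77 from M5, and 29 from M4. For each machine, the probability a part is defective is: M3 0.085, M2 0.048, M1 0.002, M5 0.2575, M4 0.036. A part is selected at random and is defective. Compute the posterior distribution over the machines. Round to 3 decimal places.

Unnormalized posteriors (prior × likelihood):
  M3: 0.38 × 0.085 = 0.0323
  M2: 0.045 × 0.048 = 0.00216
  M1: 0.045 × 0.002 = 0.00009
  M5: 0.385 × 0.2575 = 0.0991375
  M4: 0.145 × 0.036 = 0.00522
Normalizing constant = 0.1389075.
P(M3 | defective) = 0.0323/0.1389075 ≈ 0.233
P(M2 | defective) = 0.00216/0.1389075 ≈ 0.016
P(M1 | defective) = 0.00009/0.1389075 ≈ 0.001
P(M5 | defective) = 0.0991375/0.1389075 ≈ 0.714
P(M4 | defective) = 0.00522/0.1389075 ≈ 0.038

M3 0.233, M2 0.016, M1 0.001, M5 0.714, M4 0.038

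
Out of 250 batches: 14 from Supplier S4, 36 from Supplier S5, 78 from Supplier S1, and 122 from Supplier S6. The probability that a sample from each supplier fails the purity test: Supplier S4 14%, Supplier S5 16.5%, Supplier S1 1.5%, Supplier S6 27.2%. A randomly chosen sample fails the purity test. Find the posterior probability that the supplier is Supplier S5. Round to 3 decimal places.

Prior × likelihood for each hypothesis:
  Supplier S4: 0.056 × 0.14 = 0.00784
  Supplier S5: 0.144 × 0.165 = 0.02376
  Supplier S1: 0.312 × 0.015 = 0.00468
  Supplier S6: 0.488 × 0.272 = 0.132736
Total = 0.169016.
P(Supplier S5 | evidence) = 0.02376 / 0.169016 ≈ 0.141.

0.141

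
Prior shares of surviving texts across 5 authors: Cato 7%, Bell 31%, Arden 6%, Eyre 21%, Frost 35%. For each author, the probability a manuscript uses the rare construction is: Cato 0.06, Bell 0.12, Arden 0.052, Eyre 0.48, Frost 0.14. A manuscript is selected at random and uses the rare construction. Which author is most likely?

Eyre

Prior × likelihood for each hypothesis:
  Cato: 0.07 × 0.06 = 0.0042
  Bell: 0.31 × 0.12 = 0.0372
  Arden: 0.06 × 0.052 = 0.00312
  Eyre: 0.21 × 0.48 = 0.1008
  Frost: 0.35 × 0.14 = 0.049
Sum = 0.19432.
Largest term belongs to Eyre, so Eyre is most probable.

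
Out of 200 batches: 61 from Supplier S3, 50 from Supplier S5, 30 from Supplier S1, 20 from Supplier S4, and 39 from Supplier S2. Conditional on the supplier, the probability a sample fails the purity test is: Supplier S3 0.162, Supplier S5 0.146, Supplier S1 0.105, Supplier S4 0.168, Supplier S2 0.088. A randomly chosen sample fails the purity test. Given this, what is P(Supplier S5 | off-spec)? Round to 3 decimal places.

Unnormalized posteriors (prior × likelihood):
  Supplier S3: 0.305 × 0.162 = 0.04941
  Supplier S5: 0.25 × 0.146 = 0.0365
  Supplier S1: 0.15 × 0.105 = 0.01575
  Supplier S4: 0.1 × 0.168 = 0.0168
  Supplier S2: 0.195 × 0.088 = 0.01716
Sum = 0.13562.
P(Supplier S5 | evidence) = 0.0365 / 0.13562 ≈ 0.269.

0.269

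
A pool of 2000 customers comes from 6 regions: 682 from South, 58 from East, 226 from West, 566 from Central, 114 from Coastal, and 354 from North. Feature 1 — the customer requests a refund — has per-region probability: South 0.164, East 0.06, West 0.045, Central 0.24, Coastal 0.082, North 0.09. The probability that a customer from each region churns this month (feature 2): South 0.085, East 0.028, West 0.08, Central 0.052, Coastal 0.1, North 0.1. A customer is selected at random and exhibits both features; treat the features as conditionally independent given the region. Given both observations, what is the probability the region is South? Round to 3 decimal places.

By Bayes' rule, posterior ∝ prior × likelihood:
  South: 0.341 × 0.164 × 0.085 = 0.00475354
  East: 0.029 × 0.06 × 0.028 = 0.00004872
  West: 0.113 × 0.045 × 0.08 = 0.0004068
  Central: 0.283 × 0.24 × 0.052 = 0.00353184
  Coastal: 0.057 × 0.082 × 0.1 = 0.0004674
  North: 0.177 × 0.09 × 0.1 = 0.001593
Normalizing constant = 0.0108013.
P(South | evidence) = 0.00475354 / 0.0108013 ≈ 0.440.

0.440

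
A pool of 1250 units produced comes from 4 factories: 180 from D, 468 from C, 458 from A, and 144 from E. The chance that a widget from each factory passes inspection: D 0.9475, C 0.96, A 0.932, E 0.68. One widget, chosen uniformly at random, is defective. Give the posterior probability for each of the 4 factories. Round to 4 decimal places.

Taking complements, P(defective | each) = D 0.0525, C 0.04, A 0.068, E 0.32.
Prior × likelihood for each hypothesis:
  D: 0.144 × 0.0525 = 0.00756
  C: 0.3744 × 0.04 = 0.014976
  A: 0.3664 × 0.068 = 0.0249152
  E: 0.1152 × 0.32 = 0.036864
Normalizing constant = 0.0843152.
P(D | defective) = 0.00756/0.0843152 ≈ 0.0897
P(C | defective) = 0.014976/0.0843152 ≈ 0.1776
P(A | defective) = 0.0249152/0.0843152 ≈ 0.2955
P(E | defective) = 0.036864/0.0843152 ≈ 0.4372

D 0.0897, C 0.1776, A 0.2955, E 0.4372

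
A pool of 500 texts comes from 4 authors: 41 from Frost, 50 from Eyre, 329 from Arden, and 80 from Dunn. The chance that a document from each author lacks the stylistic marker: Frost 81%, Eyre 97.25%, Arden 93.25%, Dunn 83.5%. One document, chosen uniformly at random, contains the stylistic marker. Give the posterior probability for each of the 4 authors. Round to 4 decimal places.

Taking complements, P(marker | each) = Frost 0.19, Eyre 0.0275, Arden 0.0675, Dunn 0.165.
Unnormalized posteriors (prior × likelihood):
  Frost: 0.082 × 0.19 = 0.01558
  Eyre: 0.1 × 0.0275 = 0.00275
  Arden: 0.658 × 0.0675 = 0.044415
  Dunn: 0.16 × 0.165 = 0.0264
Total = 0.089145.
P(Frost | marker) = 0.01558/0.089145 ≈ 0.1748
P(Eyre | marker) = 0.00275/0.089145 ≈ 0.0308
P(Arden | marker) = 0.044415/0.089145 ≈ 0.4982
P(Dunn | marker) = 0.0264/0.089145 ≈ 0.2961
(Check: 0.1748+0.0308+0.4982+0.2961 = 0.9999.)

Frost 0.1748, Eyre 0.0308, Arden 0.4982, Dunn 0.2961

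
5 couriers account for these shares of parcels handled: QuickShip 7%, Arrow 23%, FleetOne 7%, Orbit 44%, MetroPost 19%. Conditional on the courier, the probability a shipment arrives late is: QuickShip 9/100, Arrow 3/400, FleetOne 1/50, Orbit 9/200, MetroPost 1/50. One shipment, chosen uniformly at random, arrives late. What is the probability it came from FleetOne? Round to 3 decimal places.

Compute prior × likelihood for every hypothesis:
  QuickShip: 0.07 × 0.09 = 0.0063
  Arrow: 0.23 × 0.0075 = 0.001725
  FleetOne: 0.07 × 0.02 = 0.0014
  Orbit: 0.44 × 0.045 = 0.0198
  MetroPost: 0.19 × 0.02 = 0.0038
Normalizing constant = 0.033025.
P(FleetOne | evidence) = 0.0014 / 0.033025 ≈ 0.042.

0.042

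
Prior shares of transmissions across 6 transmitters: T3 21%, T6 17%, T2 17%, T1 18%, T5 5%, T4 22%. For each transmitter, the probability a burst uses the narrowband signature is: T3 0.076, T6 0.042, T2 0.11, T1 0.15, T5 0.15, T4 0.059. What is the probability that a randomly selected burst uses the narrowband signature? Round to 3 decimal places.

0.089

Unnormalized posteriors (prior × likelihood):
  T3: 0.21 × 0.076 = 0.01596
  T6: 0.17 × 0.042 = 0.00714
  T2: 0.17 × 0.11 = 0.0187
  T1: 0.18 × 0.15 = 0.027
  T5: 0.05 × 0.15 = 0.0075
  T4: 0.22 × 0.059 = 0.01298
P(narrowband) = 0.01596 + 0.00714 + 0.0187 + 0.027 + 0.0075 + 0.01298 = 0.08928 → 0.089.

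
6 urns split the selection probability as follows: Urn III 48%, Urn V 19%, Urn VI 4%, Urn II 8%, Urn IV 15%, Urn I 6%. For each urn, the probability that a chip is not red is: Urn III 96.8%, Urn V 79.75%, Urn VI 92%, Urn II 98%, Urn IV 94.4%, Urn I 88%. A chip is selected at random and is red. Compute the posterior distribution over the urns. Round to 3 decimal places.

Urn III 0.207, Urn V 0.518, Urn VI 0.043, Urn II 0.022, Urn IV 0.113, Urn I 0.097

Taking complements, P(red | each) = Urn III 0.032, Urn V 0.2025, Urn VI 0.08, Urn II 0.02, Urn IV 0.056, Urn I 0.12.
Compute prior × likelihood for every hypothesis:
  Urn III: 0.48 × 0.032 = 0.01536
  Urn V: 0.19 × 0.2025 = 0.038475
  Urn VI: 0.04 × 0.08 = 0.0032
  Urn II: 0.08 × 0.02 = 0.0016
  Urn IV: 0.15 × 0.056 = 0.0084
  Urn I: 0.06 × 0.12 = 0.0072
Sum = 0.074235.
P(Urn III | red) = 0.01536/0.074235 ≈ 0.207
P(Urn V | red) = 0.038475/0.074235 ≈ 0.518
P(Urn VI | red) = 0.0032/0.074235 ≈ 0.043
P(Urn II | red) = 0.0016/0.074235 ≈ 0.022
P(Urn IV | red) = 0.0084/0.074235 ≈ 0.113
P(Urn I | red) = 0.0072/0.074235 ≈ 0.097
(Check: 0.207+0.518+0.043+0.022+0.113+0.097 = 1.000.)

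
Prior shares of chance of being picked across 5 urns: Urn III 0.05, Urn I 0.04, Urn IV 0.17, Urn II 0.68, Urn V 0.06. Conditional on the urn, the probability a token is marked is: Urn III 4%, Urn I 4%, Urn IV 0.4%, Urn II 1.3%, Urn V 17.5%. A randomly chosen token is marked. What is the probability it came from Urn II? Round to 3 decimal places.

Compute prior × likelihood for every hypothesis:
  Urn III: 0.05 × 0.04 = 0.002
  Urn I: 0.04 × 0.04 = 0.0016
  Urn IV: 0.17 × 0.004 = 0.00068
  Urn II: 0.68 × 0.013 = 0.00884
  Urn V: 0.06 × 0.175 = 0.0105
Total = 0.02362.
P(Urn II | evidence) = 0.00884 / 0.02362 ≈ 0.374.

0.374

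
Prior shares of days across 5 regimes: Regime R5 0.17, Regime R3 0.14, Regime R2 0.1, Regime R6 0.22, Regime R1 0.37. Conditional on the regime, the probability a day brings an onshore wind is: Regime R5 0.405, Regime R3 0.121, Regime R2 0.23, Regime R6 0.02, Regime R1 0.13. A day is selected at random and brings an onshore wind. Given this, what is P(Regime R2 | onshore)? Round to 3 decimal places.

0.143

By Bayes' rule, posterior ∝ prior × likelihood:
  Regime R5: 0.17 × 0.405 = 0.06885
  Regime R3: 0.14 × 0.121 = 0.01694
  Regime R2: 0.1 × 0.23 = 0.023
  Regime R6: 0.22 × 0.02 = 0.0044
  Regime R1: 0.37 × 0.13 = 0.0481
Sum = 0.16129.
P(Regime R2 | evidence) = 0.023 / 0.16129 ≈ 0.143.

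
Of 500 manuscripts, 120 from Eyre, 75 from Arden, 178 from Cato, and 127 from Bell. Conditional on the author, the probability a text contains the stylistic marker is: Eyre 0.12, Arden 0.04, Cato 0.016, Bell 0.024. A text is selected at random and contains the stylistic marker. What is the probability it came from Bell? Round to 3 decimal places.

By Bayes' rule, posterior ∝ prior × likelihood:
  Eyre: 0.24 × 0.12 = 0.0288
  Arden: 0.15 × 0.04 = 0.006
  Cato: 0.356 × 0.016 = 0.005696
  Bell: 0.254 × 0.024 = 0.006096
Total = 0.046592.
P(Bell | evidence) = 0.006096 / 0.046592 ≈ 0.131.

0.131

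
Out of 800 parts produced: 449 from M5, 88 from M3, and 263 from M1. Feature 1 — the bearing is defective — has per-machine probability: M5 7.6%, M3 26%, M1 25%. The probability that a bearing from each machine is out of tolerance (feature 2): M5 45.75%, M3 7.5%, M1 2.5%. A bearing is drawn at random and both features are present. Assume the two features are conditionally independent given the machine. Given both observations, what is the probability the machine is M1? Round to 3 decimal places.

0.087

Unnormalized posteriors (prior × likelihood):
  M5: 0.56125 × 0.076 × 0.4575 = 0.0195146625
  M3: 0.11 × 0.26 × 0.075 = 0.002145
  M1: 0.32875 × 0.25 × 0.025 = 0.0020546875
Sum = 0.02371435.
P(M1 | evidence) = 0.0020546875 / 0.02371435 ≈ 0.087.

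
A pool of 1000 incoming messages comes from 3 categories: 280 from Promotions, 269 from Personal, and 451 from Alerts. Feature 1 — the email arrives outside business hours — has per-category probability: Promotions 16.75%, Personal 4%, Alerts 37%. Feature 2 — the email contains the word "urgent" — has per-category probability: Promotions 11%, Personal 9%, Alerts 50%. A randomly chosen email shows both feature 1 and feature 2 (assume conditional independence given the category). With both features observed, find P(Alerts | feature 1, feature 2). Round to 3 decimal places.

Prior × likelihood for each hypothesis:
  Promotions: 0.28 × 0.1675 × 0.11 = 0.005159
  Personal: 0.269 × 0.04 × 0.09 = 0.0009684
  Alerts: 0.451 × 0.37 × 0.5 = 0.083435
Sum = 0.0895624.
P(Alerts | evidence) = 0.083435 / 0.0895624 ≈ 0.932.

0.932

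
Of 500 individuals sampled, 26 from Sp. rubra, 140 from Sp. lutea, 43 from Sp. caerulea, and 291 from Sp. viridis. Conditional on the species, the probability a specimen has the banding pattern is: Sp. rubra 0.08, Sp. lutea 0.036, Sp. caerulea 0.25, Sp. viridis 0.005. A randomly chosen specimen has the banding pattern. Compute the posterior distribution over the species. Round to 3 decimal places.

By Bayes' rule, posterior ∝ prior × likelihood:
  Sp. rubra: 0.052 × 0.08 = 0.00416
  Sp. lutea: 0.28 × 0.036 = 0.01008
  Sp. caerulea: 0.086 × 0.25 = 0.0215
  Sp. viridis: 0.582 × 0.005 = 0.00291
Normalizing constant = 0.03865.
P(Sp. rubra | banded) = 0.00416/0.03865 ≈ 0.108
P(Sp. lutea | banded) = 0.01008/0.03865 ≈ 0.261
P(Sp. caerulea | banded) = 0.0215/0.03865 ≈ 0.556
P(Sp. viridis | banded) = 0.00291/0.03865 ≈ 0.075
(Check: 0.108+0.261+0.556+0.075 = 1.000.)

Sp. rubra 0.108, Sp. lutea 0.261, Sp. caerulea 0.556, Sp. viridis 0.075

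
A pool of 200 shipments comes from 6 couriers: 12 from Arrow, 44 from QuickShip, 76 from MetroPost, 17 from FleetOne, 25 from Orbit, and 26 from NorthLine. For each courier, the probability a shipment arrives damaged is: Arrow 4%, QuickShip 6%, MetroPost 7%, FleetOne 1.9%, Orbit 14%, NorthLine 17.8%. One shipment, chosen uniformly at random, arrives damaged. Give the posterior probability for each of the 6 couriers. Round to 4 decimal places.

Arrow 0.0284, QuickShip 0.1563, MetroPost 0.3150, FleetOne 0.0191, Orbit 0.2072, NorthLine 0.2740

By Bayes' rule, posterior ∝ prior × likelihood:
  Arrow: 0.06 × 0.04 = 0.0024
  QuickShip: 0.22 × 0.06 = 0.0132
  MetroPost: 0.38 × 0.07 = 0.0266
  FleetOne: 0.085 × 0.019 = 0.001615
  Orbit: 0.125 × 0.14 = 0.0175
  NorthLine: 0.13 × 0.178 = 0.02314
Total = 0.084455.
P(Arrow | damaged) = 0.0024/0.084455 ≈ 0.0284
P(QuickShip | damaged) = 0.0132/0.084455 ≈ 0.1563
P(MetroPost | damaged) = 0.0266/0.084455 ≈ 0.3150
P(FleetOne | damaged) = 0.001615/0.084455 ≈ 0.0191
P(Orbit | damaged) = 0.0175/0.084455 ≈ 0.2072
P(NorthLine | damaged) = 0.02314/0.084455 ≈ 0.2740
(Check: 0.0284+0.1563+0.3150+0.0191+0.2072+0.2740 = 1.0000.)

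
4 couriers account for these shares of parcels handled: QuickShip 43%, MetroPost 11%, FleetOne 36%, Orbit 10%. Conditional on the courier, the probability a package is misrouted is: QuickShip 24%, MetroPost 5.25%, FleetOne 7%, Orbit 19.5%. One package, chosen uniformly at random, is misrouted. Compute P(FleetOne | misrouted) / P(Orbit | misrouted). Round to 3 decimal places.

By Bayes' rule, posterior ∝ prior × likelihood:
  QuickShip: 0.43 × 0.24 = 0.1032
  MetroPost: 0.11 × 0.0525 = 0.005775
  FleetOne: 0.36 × 0.07 = 0.0252
  Orbit: 0.1 × 0.195 = 0.0195
Total = 0.153675.
The ratio is 0.0252 / 0.0195 (the normalizer cancels) = 1.292.

1.292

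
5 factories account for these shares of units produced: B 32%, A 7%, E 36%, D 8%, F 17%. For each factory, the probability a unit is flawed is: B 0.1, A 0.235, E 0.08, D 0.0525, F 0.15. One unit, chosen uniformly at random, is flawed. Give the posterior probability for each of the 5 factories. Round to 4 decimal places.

Compute prior × likelihood for every hypothesis:
  B: 0.32 × 0.1 = 0.032
  A: 0.07 × 0.235 = 0.01645
  E: 0.36 × 0.08 = 0.0288
  D: 0.08 × 0.0525 = 0.0042
  F: 0.17 × 0.15 = 0.0255
Normalizing constant = 0.10695.
P(B | flawed) = 0.032/0.10695 ≈ 0.2992
P(A | flawed) = 0.01645/0.10695 ≈ 0.1538
P(E | flawed) = 0.0288/0.10695 ≈ 0.2693
P(D | flawed) = 0.0042/0.10695 ≈ 0.0393
P(F | flawed) = 0.0255/0.10695 ≈ 0.2384
(Check: 0.2992+0.1538+0.2693+0.0393+0.2384 = 1.0000.)

B 0.2992, A 0.1538, E 0.2693, D 0.0393, F 0.2384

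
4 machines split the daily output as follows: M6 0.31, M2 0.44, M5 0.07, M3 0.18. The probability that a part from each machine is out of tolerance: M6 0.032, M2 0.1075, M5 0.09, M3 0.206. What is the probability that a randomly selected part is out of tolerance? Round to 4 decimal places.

0.1006

Unnormalized posteriors (prior × likelihood):
  M6: 0.31 × 0.032 = 0.00992
  M2: 0.44 × 0.1075 = 0.0473
  M5: 0.07 × 0.09 = 0.0063
  M3: 0.18 × 0.206 = 0.03708
P(oversize) = 0.00992 + 0.0473 + 0.0063 + 0.03708 = 0.1006 → 0.1006.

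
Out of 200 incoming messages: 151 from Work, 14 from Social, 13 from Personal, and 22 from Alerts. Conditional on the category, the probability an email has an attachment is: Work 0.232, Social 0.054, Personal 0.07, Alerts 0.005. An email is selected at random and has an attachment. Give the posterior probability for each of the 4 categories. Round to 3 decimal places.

Work 0.952, Social 0.021, Personal 0.025, Alerts 0.003

Unnormalized posteriors (prior × likelihood):
  Work: 0.755 × 0.232 = 0.17516
  Social: 0.07 × 0.054 = 0.00378
  Personal: 0.065 × 0.07 = 0.00455
  Alerts: 0.11 × 0.005 = 0.00055
Total = 0.18404.
P(Work | attachment) = 0.17516/0.18404 ≈ 0.952
P(Social | attachment) = 0.00378/0.18404 ≈ 0.021
P(Personal | attachment) = 0.00455/0.18404 ≈ 0.025
P(Alerts | attachment) = 0.00055/0.18404 ≈ 0.003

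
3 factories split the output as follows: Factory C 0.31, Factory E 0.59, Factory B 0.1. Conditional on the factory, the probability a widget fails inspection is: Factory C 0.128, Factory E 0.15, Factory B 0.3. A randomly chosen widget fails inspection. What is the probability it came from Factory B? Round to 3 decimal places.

0.190

Compute prior × likelihood for every hypothesis:
  Factory C: 0.31 × 0.128 = 0.03968
  Factory E: 0.59 × 0.15 = 0.0885
  Factory B: 0.1 × 0.3 = 0.03
Total = 0.15818.
P(Factory B | evidence) = 0.03 / 0.15818 ≈ 0.190.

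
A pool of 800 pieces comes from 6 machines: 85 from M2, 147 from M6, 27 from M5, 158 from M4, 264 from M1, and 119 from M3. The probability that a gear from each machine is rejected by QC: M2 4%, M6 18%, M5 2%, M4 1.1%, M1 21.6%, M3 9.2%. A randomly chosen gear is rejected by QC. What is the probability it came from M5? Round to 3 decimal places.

Compute prior × likelihood for every hypothesis:
  M2: 0.10625 × 0.04 = 0.00425
  M6: 0.18375 × 0.18 = 0.033075
  M5: 0.03375 × 0.02 = 0.000675
  M4: 0.1975 × 0.011 = 0.0021725
  M1: 0.33 × 0.216 = 0.07128
  M3: 0.14875 × 0.092 = 0.013685
Total = 0.1251375.
P(M5 | evidence) = 0.000675 / 0.1251375 ≈ 0.005.

0.005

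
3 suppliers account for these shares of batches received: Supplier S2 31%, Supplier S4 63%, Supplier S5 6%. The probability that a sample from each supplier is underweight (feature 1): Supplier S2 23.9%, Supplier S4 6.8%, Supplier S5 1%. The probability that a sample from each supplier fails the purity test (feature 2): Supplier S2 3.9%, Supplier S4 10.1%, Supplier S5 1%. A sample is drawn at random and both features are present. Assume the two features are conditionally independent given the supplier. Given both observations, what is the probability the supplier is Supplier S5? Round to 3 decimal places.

Compute prior × likelihood for every hypothesis:
  Supplier S2: 0.31 × 0.239 × 0.039 = 0.00288951
  Supplier S4: 0.63 × 0.068 × 0.101 = 0.00432684
  Supplier S5: 0.06 × 0.01 × 0.01 = 0.000006
Sum = 0.00722235.
P(Supplier S5 | evidence) = 0.000006 / 0.00722235 ≈ 0.001.

0.001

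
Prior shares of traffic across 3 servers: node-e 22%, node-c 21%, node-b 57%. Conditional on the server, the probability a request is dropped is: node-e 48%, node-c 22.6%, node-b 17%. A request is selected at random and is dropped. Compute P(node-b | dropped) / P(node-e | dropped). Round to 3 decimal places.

0.918

Unnormalized posteriors (prior × likelihood):
  node-e: 0.22 × 0.48 = 0.1056
  node-c: 0.21 × 0.226 = 0.04746
  node-b: 0.57 × 0.17 = 0.0969
Normalizing constant = 0.24996.
The ratio is 0.0969 / 0.1056 (the normalizer cancels) = 0.918.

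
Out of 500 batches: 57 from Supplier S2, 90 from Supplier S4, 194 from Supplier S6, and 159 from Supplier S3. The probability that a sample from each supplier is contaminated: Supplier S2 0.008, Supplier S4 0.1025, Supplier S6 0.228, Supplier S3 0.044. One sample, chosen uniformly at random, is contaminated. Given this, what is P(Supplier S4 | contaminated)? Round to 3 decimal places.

Prior × likelihood for each hypothesis:
  Supplier S2: 0.114 × 0.008 = 0.000912
  Supplier S4: 0.18 × 0.1025 = 0.01845
  Supplier S6: 0.388 × 0.228 = 0.088464
  Supplier S3: 0.318 × 0.044 = 0.013992
Sum = 0.121818.
P(Supplier S4 | evidence) = 0.01845 / 0.121818 ≈ 0.151.

0.151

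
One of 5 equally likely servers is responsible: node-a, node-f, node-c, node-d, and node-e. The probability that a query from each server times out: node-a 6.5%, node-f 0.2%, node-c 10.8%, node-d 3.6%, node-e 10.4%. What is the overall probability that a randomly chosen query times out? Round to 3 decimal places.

With a uniform prior (1/5 each), posterior ∝ likelihood:
  node-a: 0.065
  node-f: 0.002
  node-c: 0.108
  node-d: 0.036
  node-e: 0.104
P(timeout) = (1/5) × (0.065 + 0.002 + 0.108 + 0.036 + 0.104) = 0.315/5 ≈ 0.063.

0.063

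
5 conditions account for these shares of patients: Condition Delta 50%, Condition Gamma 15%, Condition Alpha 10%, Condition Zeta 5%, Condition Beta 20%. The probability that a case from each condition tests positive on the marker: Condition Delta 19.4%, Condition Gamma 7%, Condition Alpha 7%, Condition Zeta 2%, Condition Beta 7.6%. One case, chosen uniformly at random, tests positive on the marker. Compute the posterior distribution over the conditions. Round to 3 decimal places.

Condition Delta 0.742, Condition Gamma 0.080, Condition Alpha 0.054, Condition Zeta 0.008, Condition Beta 0.116

Compute prior × likelihood for every hypothesis:
  Condition Delta: 0.5 × 0.194 = 0.097
  Condition Gamma: 0.15 × 0.07 = 0.0105
  Condition Alpha: 0.1 × 0.07 = 0.007
  Condition Zeta: 0.05 × 0.02 = 0.001
  Condition Beta: 0.2 × 0.076 = 0.0152
Normalizing constant = 0.1307.
P(Condition Delta | marker-positive) = 0.097/0.1307 ≈ 0.742
P(Condition Gamma | marker-positive) = 0.0105/0.1307 ≈ 0.080
P(Condition Alpha | marker-positive) = 0.007/0.1307 ≈ 0.054
P(Condition Zeta | marker-positive) = 0.001/0.1307 ≈ 0.008
P(Condition Beta | marker-positive) = 0.0152/0.1307 ≈ 0.116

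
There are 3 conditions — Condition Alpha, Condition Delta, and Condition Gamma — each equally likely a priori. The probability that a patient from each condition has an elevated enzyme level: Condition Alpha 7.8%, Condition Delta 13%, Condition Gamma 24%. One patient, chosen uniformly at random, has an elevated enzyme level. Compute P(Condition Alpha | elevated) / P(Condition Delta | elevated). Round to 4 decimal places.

0.6000

With a uniform prior (1/3 each), posterior ∝ likelihood:
  Condition Alpha: 0.078
  Condition Delta: 0.13
  Condition Gamma: 0.24
Total = 0.448.
The ratio is 0.078 / 0.13 (the normalizer cancels) = 0.6000.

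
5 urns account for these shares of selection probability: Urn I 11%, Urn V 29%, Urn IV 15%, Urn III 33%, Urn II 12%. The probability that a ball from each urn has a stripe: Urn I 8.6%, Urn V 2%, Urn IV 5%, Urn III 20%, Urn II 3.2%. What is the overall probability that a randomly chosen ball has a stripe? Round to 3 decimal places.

Unnormalized posteriors (prior × likelihood):
  Urn I: 0.11 × 0.086 = 0.00946
  Urn V: 0.29 × 0.02 = 0.0058
  Urn IV: 0.15 × 0.05 = 0.0075
  Urn III: 0.33 × 0.2 = 0.066
  Urn II: 0.12 × 0.032 = 0.00384
P(striped) = 0.00946 + 0.0058 + 0.0075 + 0.066 + 0.00384 = 0.0926 → 0.093.

0.093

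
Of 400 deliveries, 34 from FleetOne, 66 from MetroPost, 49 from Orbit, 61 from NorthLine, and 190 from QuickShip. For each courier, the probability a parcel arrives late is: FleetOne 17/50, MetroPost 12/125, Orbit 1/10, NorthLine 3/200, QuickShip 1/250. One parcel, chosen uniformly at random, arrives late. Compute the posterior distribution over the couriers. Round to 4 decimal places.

FleetOne 0.4724, MetroPost 0.2589, Orbit 0.2002, NorthLine 0.0374, QuickShip 0.0311

Unnormalized posteriors (prior × likelihood):
  FleetOne: 0.085 × 0.34 = 0.0289
  MetroPost: 0.165 × 0.096 = 0.01584
  Orbit: 0.1225 × 0.1 = 0.01225
  NorthLine: 0.1525 × 0.015 = 0.0022875
  QuickShip: 0.475 × 0.004 = 0.0019
Sum = 0.0611775.
P(FleetOne | late) = 0.0289/0.0611775 ≈ 0.4724
P(MetroPost | late) = 0.01584/0.0611775 ≈ 0.2589
P(Orbit | late) = 0.01225/0.0611775 ≈ 0.2002
P(NorthLine | late) = 0.0022875/0.0611775 ≈ 0.0374
P(QuickShip | late) = 0.0019/0.0611775 ≈ 0.0311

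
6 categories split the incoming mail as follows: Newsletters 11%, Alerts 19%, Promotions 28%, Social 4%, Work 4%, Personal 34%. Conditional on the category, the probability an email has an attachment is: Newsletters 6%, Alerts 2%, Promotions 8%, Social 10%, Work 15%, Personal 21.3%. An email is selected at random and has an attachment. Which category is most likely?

Prior × likelihood for each hypothesis:
  Newsletters: 0.11 × 0.06 = 0.0066
  Alerts: 0.19 × 0.02 = 0.0038
  Promotions: 0.28 × 0.08 = 0.0224
  Social: 0.04 × 0.1 = 0.004
  Work: 0.04 × 0.15 = 0.006
  Personal: 0.34 × 0.213 = 0.07242
Total = 0.11522.
Largest term belongs to Personal, so Personal is most probable.

Personal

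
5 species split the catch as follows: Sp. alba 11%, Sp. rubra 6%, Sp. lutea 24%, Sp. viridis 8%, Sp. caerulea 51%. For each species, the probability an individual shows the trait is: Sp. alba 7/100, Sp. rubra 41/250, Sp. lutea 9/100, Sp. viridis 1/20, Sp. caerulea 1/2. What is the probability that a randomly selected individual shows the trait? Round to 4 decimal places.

Compute prior × likelihood for every hypothesis:
  Sp. alba: 0.11 × 0.07 = 0.0077
  Sp. rubra: 0.06 × 0.164 = 0.00984
  Sp. lutea: 0.24 × 0.09 = 0.0216
  Sp. viridis: 0.08 × 0.05 = 0.004
  Sp. caerulea: 0.51 × 0.5 = 0.255
P(trait) = 0.0077 + 0.00984 + 0.0216 + 0.004 + 0.255 = 0.29814 → 0.2981.

0.2981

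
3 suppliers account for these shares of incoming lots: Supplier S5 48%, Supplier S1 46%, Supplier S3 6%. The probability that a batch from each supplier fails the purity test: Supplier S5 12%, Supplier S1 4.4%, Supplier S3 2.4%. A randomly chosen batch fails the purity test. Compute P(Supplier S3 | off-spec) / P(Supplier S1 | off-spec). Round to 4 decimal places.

Compute prior × likelihood for every hypothesis:
  Supplier S5: 0.48 × 0.12 = 0.0576
  Supplier S1: 0.46 × 0.044 = 0.02024
  Supplier S3: 0.06 × 0.024 = 0.00144
Normalizing constant = 0.07928.
The ratio is 0.00144 / 0.02024 (the normalizer cancels) = 0.0711.

0.0711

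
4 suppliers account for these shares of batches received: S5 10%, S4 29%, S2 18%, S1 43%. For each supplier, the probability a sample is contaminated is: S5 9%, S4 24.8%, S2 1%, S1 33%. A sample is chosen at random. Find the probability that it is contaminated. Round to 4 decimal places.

0.2246

By Bayes' rule, posterior ∝ prior × likelihood:
  S5: 0.1 × 0.09 = 0.009
  S4: 0.29 × 0.248 = 0.07192
  S2: 0.18 × 0.01 = 0.0018
  S1: 0.43 × 0.33 = 0.1419
P(contaminated) = 0.009 + 0.07192 + 0.0018 + 0.1419 = 0.22462 → 0.2246.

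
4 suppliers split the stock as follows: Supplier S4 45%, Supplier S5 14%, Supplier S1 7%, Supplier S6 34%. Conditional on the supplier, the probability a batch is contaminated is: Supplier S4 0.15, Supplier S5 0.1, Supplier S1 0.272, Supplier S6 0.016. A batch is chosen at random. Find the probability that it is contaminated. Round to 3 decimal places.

0.106

Prior × likelihood for each hypothesis:
  Supplier S4: 0.45 × 0.15 = 0.0675
  Supplier S5: 0.14 × 0.1 = 0.014
  Supplier S1: 0.07 × 0.272 = 0.01904
  Supplier S6: 0.34 × 0.016 = 0.00544
P(contaminated) = 0.0675 + 0.014 + 0.01904 + 0.00544 = 0.10598 → 0.106.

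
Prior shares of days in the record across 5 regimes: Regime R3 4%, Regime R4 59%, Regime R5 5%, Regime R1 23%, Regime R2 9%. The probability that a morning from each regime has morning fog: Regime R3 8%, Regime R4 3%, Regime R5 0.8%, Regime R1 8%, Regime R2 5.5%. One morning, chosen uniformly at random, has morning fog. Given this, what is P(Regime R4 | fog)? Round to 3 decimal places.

Compute prior × likelihood for every hypothesis:
  Regime R3: 0.04 × 0.08 = 0.0032
  Regime R4: 0.59 × 0.03 = 0.0177
  Regime R5: 0.05 × 0.008 = 0.0004
  Regime R1: 0.23 × 0.08 = 0.0184
  Regime R2: 0.09 × 0.055 = 0.00495
Normalizing constant = 0.04465.
P(Regime R4 | evidence) = 0.0177 / 0.04465 ≈ 0.396.

0.396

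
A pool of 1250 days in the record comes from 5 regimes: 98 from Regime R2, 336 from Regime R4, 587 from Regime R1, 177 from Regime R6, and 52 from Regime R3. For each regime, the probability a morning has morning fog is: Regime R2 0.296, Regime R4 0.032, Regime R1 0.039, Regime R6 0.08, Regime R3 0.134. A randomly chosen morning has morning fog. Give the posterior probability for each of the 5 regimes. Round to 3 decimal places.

Regime R2 0.346, Regime R4 0.128, Regime R1 0.273, Regime R6 0.169, Regime R3 0.083

Compute prior × likelihood for every hypothesis:
  Regime R2: 0.0784 × 0.296 = 0.0232064
  Regime R4: 0.2688 × 0.032 = 0.0086016
  Regime R1: 0.4696 × 0.039 = 0.0183144
  Regime R6: 0.1416 × 0.08 = 0.011328
  Regime R3: 0.0416 × 0.134 = 0.0055744
Sum = 0.0670248.
P(Regime R2 | fog) = 0.0232064/0.0670248 ≈ 0.346
P(Regime R4 | fog) = 0.0086016/0.0670248 ≈ 0.128
P(Regime R1 | fog) = 0.0183144/0.0670248 ≈ 0.273
P(Regime R6 | fog) = 0.011328/0.0670248 ≈ 0.169
P(Regime R3 | fog) = 0.0055744/0.0670248 ≈ 0.083
(Check: 0.346+0.128+0.273+0.169+0.083 = 0.999.)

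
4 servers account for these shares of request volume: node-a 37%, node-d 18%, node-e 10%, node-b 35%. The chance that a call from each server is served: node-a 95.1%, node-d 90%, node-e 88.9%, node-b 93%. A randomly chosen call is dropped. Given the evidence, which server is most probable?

node-b

Taking complements, P(dropped | each) = node-a 0.049, node-d 0.1, node-e 0.111, node-b 0.07.
By Bayes' rule, posterior ∝ prior × likelihood:
  node-a: 0.37 × 0.049 = 0.01813
  node-d: 0.18 × 0.1 = 0.018
  node-e: 0.1 × 0.111 = 0.0111
  node-b: 0.35 × 0.07 = 0.0245
Sum = 0.07173.
Largest term belongs to node-b, so node-b is most probable.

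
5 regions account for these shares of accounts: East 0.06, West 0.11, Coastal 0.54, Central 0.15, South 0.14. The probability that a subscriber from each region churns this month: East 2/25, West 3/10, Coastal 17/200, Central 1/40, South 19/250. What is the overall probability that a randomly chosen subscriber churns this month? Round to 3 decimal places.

0.098

Compute prior × likelihood for every hypothesis:
  East: 0.06 × 0.08 = 0.0048
  West: 0.11 × 0.3 = 0.033
  Coastal: 0.54 × 0.085 = 0.0459
  Central: 0.15 × 0.025 = 0.00375
  South: 0.14 × 0.076 = 0.01064
P(churn) = 0.0048 + 0.033 + 0.0459 + 0.00375 + 0.01064 = 0.09809 → 0.098.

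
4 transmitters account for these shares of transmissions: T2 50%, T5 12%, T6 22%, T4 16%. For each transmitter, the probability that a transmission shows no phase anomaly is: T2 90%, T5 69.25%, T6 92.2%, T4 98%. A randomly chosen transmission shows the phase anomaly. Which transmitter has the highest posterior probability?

T2

Taking complements, P(anomaly | each) = T2 0.1, T5 0.3075, T6 0.078, T4 0.02.
By Bayes' rule, posterior ∝ prior × likelihood:
  T2: 0.5 × 0.1 = 0.05
  T5: 0.12 × 0.3075 = 0.0369
  T6: 0.22 × 0.078 = 0.01716
  T4: 0.16 × 0.02 = 0.0032
Normalizing constant = 0.10726.
Largest term belongs to T2, so T2 is most probable.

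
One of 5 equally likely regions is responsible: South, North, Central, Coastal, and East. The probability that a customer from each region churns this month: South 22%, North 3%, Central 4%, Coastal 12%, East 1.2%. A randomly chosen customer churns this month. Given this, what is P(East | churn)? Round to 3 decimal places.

With a uniform prior (1/5 each), posterior ∝ likelihood:
  South: 0.22
  North: 0.03
  Central: 0.04
  Coastal: 0.12
  East: 0.012
Normalizing constant = 0.422.
P(East | evidence) = 0.012 / 0.422 ≈ 0.028.

0.028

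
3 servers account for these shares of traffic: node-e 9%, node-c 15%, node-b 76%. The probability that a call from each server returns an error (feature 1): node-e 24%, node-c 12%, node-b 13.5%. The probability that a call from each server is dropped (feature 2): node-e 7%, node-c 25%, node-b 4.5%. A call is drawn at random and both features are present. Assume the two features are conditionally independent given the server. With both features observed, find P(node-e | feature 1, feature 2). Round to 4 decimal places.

Unnormalized posteriors (prior × likelihood):
  node-e: 0.09 × 0.24 × 0.07 = 0.001512
  node-c: 0.15 × 0.12 × 0.25 = 0.0045
  node-b: 0.76 × 0.135 × 0.045 = 0.004617
Normalizing constant = 0.010629.
P(node-e | evidence) = 0.001512 / 0.010629 ≈ 0.1423.

0.1423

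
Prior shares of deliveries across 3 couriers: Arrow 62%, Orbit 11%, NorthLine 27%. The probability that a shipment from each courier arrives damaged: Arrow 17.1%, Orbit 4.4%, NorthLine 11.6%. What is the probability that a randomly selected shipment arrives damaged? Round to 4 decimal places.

0.1422

By Bayes' rule, posterior ∝ prior × likelihood:
  Arrow: 0.62 × 0.171 = 0.10602
  Orbit: 0.11 × 0.044 = 0.00484
  NorthLine: 0.27 × 0.116 = 0.03132
P(damaged) = 0.10602 + 0.00484 + 0.03132 = 0.14218 → 0.1422.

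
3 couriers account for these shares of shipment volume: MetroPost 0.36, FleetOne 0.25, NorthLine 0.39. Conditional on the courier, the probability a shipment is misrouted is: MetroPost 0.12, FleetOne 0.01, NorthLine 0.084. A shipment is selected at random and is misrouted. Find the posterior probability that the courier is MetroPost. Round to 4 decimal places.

0.5506

Compute prior × likelihood for every hypothesis:
  MetroPost: 0.36 × 0.12 = 0.0432
  FleetOne: 0.25 × 0.01 = 0.0025
  NorthLine: 0.39 × 0.084 = 0.03276
Total = 0.07846.
P(MetroPost | evidence) = 0.0432 / 0.07846 ≈ 0.5506.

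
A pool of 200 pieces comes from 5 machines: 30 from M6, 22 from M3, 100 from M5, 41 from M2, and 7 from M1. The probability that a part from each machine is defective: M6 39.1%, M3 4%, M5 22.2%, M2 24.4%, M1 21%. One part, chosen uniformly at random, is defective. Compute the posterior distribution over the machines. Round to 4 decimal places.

M6 0.2534, M3 0.0190, M5 0.4796, M2 0.2161, M1 0.0318

Prior × likelihood for each hypothesis:
  M6: 0.15 × 0.391 = 0.05865
  M3: 0.11 × 0.04 = 0.0044
  M5: 0.5 × 0.222 = 0.111
  M2: 0.205 × 0.244 = 0.05002
  M1: 0.035 × 0.21 = 0.00735
Total = 0.23142.
P(M6 | defective) = 0.05865/0.23142 ≈ 0.2534
P(M3 | defective) = 0.0044/0.23142 ≈ 0.0190
P(M5 | defective) = 0.111/0.23142 ≈ 0.4796
P(M2 | defective) = 0.05002/0.23142 ≈ 0.2161
P(M1 | defective) = 0.00735/0.23142 ≈ 0.0318
(Check: 0.2534+0.0190+0.4796+0.2161+0.0318 = 0.9999.)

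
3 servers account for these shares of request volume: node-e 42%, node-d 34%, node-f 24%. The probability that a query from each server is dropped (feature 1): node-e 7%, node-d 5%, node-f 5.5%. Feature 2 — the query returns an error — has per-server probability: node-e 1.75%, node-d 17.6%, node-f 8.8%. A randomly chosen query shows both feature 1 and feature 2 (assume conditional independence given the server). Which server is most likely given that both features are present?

node-d

Compute prior × likelihood for every hypothesis:
  node-e: 0.42 × 0.07 × 0.0175 = 0.0005145
  node-d: 0.34 × 0.05 × 0.176 = 0.002992
  node-f: 0.24 × 0.055 × 0.088 = 0.0011616
Normalizing constant = 0.0046681.
Largest term belongs to node-d, so node-d is most probable.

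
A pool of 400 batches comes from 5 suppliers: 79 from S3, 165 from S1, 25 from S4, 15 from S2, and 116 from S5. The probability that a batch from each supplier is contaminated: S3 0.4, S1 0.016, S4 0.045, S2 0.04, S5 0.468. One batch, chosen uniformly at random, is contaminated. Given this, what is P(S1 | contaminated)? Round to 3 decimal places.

Unnormalized posteriors (prior × likelihood):
  S3: 0.1975 × 0.4 = 0.079
  S1: 0.4125 × 0.016 = 0.0066
  S4: 0.0625 × 0.045 = 0.0028125
  S2: 0.0375 × 0.04 = 0.0015
  S5: 0.29 × 0.468 = 0.13572
Normalizing constant = 0.2256325.
P(S1 | evidence) = 0.0066 / 0.2256325 ≈ 0.029.

0.029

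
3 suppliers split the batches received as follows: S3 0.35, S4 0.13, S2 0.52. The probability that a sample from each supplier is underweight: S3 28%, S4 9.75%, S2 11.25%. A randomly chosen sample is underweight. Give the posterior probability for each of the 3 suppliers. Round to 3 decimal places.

Prior × likelihood for each hypothesis:
  S3: 0.35 × 0.28 = 0.098
  S4: 0.13 × 0.0975 = 0.012675
  S2: 0.52 × 0.1125 = 0.0585
Sum = 0.169175.
P(S3 | underweight) = 0.098/0.169175 ≈ 0.579
P(S4 | underweight) = 0.012675/0.169175 ≈ 0.075
P(S2 | underweight) = 0.0585/0.169175 ≈ 0.346

S3 0.579, S4 0.075, S2 0.346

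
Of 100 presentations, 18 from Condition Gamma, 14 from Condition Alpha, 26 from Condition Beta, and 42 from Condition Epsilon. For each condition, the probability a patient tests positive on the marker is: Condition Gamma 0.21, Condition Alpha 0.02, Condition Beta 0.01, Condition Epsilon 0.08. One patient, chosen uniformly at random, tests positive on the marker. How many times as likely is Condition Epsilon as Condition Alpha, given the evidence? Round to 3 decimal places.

12.000

Unnormalized posteriors (prior × likelihood):
  Condition Gamma: 0.18 × 0.21 = 0.0378
  Condition Alpha: 0.14 × 0.02 = 0.0028
  Condition Beta: 0.26 × 0.01 = 0.0026
  Condition Epsilon: 0.42 × 0.08 = 0.0336
Total = 0.0768.
The ratio is 0.0336 / 0.0028 (the normalizer cancels) = 12.000.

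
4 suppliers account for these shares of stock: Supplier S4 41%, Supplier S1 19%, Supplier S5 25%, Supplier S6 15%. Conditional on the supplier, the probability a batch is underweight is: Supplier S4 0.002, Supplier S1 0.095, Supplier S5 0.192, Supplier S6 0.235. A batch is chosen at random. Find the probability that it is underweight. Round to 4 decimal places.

By Bayes' rule, posterior ∝ prior × likelihood:
  Supplier S4: 0.41 × 0.002 = 0.00082
  Supplier S1: 0.19 × 0.095 = 0.01805
  Supplier S5: 0.25 × 0.192 = 0.048
  Supplier S6: 0.15 × 0.235 = 0.03525
P(underweight) = 0.00082 + 0.01805 + 0.048 + 0.03525 = 0.10212 → 0.1021.

0.1021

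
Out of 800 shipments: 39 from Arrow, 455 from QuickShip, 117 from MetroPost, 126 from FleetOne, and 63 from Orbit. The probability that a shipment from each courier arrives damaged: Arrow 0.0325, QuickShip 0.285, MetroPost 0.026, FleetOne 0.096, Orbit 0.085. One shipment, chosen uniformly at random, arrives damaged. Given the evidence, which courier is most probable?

By Bayes' rule, posterior ∝ prior × likelihood:
  Arrow: 0.04875 × 0.0325 = 0.001584375
  QuickShip: 0.56875 × 0.285 = 0.16209375
  MetroPost: 0.14625 × 0.026 = 0.0038025
  FleetOne: 0.1575 × 0.096 = 0.01512
  Orbit: 0.07875 × 0.085 = 0.00669375
Normalizing constant = 0.189294375.
Largest term belongs to QuickShip, so QuickShip is most probable.

QuickShip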